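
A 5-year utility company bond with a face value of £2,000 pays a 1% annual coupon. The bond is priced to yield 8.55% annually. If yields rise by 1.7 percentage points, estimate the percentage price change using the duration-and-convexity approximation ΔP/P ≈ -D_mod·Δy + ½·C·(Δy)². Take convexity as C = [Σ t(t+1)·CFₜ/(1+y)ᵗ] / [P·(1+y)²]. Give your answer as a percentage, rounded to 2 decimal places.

-7.28%

With y = 0.0855:
  t   CF        PV=CF/(1+0.0855)^t    t·PV        t(t+1)·PV
  1        20.00        18.4247        18.4247          36.8494
  2        20.00        16.9735        33.9469         101.8408
  3        20.00        15.6365        46.9096         187.6384
  4        20.00        14.4049        57.6197         288.0983
  5     2,020.00     1,340.3007     6,701.5033      40,209.0197
  Σ                  1,405.7403     6,858.4042      40,823.4465
P = 1,405.7403; D_Mac = 4.87886 yrs; D_mod = 4.49457 yrs; C = 24.64591.
Duration effect: -4.49457 × (+0.017) = -0.076408
Convexity effect: 0.5 × 24.64591 × (0.017)² = +0.0035613
ΔP/P ≈ -0.076408 + 0.0035613 = -0.072846 = -7.2846%.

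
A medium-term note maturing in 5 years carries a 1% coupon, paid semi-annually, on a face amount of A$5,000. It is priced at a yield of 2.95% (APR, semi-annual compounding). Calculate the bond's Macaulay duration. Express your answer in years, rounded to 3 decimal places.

Periodic yield y = 0.01475. Discount each cash flow and weight by its period:
  t   CF        PV=CF/(1+0.01475)^t    t·PV
  1        25.00        24.6366        24.6366
  2        25.00        24.2785        48.5570
  3        25.00        23.9256        71.7768
  4        25.00        23.5778        94.3113
  5        25.00        23.2351       116.1755
  6        25.00        22.8974       137.3842
  7        25.00        22.5645       157.9518
  8        25.00        22.2366       177.8924
  9        25.00        21.9133       197.2200
  10    5,025.00     4,340.5570    43,405.5702
  Σ                  4,549.8225    44,431.4760
Price P = Σ PV = 4,549.8225.
Macaulay duration = Σ(t·PV) / P = 44,431.4760 / 4,549.8225 = 9.76554 half-year periods.
In years: 9.76554 / 2 = 4.88277 years.

4.883 years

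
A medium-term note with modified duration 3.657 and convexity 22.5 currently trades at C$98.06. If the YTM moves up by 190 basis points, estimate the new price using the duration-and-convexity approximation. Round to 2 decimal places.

Duration effect: -D_mod·Δy = -3.657 × (+0.019) = -0.069483
Convexity effect: ½·C·(Δy)² = 0.5 × 22.5 × (0.019)² = +0.00406125
ΔP/P ≈ -0.069483 + 0.00406125 = -0.06542175
New price ≈ 98.06 × (1 - 0.06542175) = 91.644743195.

C$91.64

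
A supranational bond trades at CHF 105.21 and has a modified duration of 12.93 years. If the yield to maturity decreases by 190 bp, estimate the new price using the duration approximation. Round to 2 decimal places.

Duration approximation: ΔP/P ≈ -D_mod · Δy = -12.93 × (-0.019) = +0.245670.
New price ≈ 105.21 × (1 + 0.245670) = 131.0569407.

CHF 131.06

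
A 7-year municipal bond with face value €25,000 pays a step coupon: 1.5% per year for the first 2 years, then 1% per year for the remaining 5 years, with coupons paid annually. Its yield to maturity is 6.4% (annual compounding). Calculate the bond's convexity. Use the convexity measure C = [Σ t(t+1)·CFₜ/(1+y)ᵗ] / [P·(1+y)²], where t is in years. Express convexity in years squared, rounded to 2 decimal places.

46.54

With y = 0.064:
  t   CF        PV=CF/(1+0.064)^t    t·PV        t(t+1)·PV
  1       375.00       352.4436       352.4436         704.8872
  2       375.00       331.2440       662.4880       1,987.4640
  3       250.00       207.5464       622.6391       2,490.5563
  4       250.00       195.0624       780.2495       3,901.2474
  5       250.00       183.3293       916.6465       5,499.8789
  6       250.00       172.3020     1,033.8118       7,236.6827
  7    25,250.00    16,355.7320   114,490.1243     915,920.9941
  Σ                 17,797.6596   118,858.4027     937,741.7106
P = 17,797.6596.
Convexity = Σ t(t+1)·PV / [P·(1+y)²] = 937,741.7106 / (17,797.6596 × 1.132096) = 46.54115.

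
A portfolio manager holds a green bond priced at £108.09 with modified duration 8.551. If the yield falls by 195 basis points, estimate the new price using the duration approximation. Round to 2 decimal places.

Duration approximation: ΔP/P ≈ -D_mod · Δy = -8.551 × (-0.0195) = +0.1667445.
New price ≈ 108.09 × (1 + 0.1667445) = 126.113413005.

£126.11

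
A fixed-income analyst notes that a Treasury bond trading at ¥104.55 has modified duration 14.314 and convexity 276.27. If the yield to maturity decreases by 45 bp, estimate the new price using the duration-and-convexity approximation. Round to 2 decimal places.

Duration effect: -D_mod·Δy = -14.314 × (-0.0045) = +0.064413
Convexity effect: ½·C·(Δy)² = 0.5 × 276.27 × (-0.0045)² = +0.00279723375
ΔP/P ≈ +0.064413 + 0.00279723375 = +0.06721023375
New price ≈ 104.55 × (1 + 0.06721023375) = 111.5768299385625.

¥111.58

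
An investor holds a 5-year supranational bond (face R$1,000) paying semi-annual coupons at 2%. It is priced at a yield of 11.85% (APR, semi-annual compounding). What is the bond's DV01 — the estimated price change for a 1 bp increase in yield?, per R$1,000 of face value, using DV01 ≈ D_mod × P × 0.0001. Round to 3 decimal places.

Periodic yield y = 0.05925.
  t   CF        PV=CF/(1+0.05925)^t    t·PV
  1        10.00         9.4406         9.4406
  2        10.00         8.9126        17.8251
  3        10.00         8.4140        25.2421
  4        10.00         7.9434        31.7736
  5        10.00         7.4991        37.4954
  6        10.00         7.0796        42.4776
  7        10.00         6.6836        46.7852
  8        10.00         6.3098        50.4780
  9        10.00         5.9568        53.6113
  10    1,010.00       567.9847     5,679.8471
  Σ                    636.2242     5,994.9761
P = 636.2242; D_Mac = 9.42274 half-year periods = 4.71137 yrs; D_mod = 4.44784 yrs.
DV01 ≈ 4.44784 × 636.2242 × 0.0001 = 0.282982.

R$0.283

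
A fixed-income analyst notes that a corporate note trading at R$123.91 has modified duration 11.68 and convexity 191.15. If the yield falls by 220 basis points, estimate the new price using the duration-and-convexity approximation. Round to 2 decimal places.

Duration effect: -D_mod·Δy = -11.68 × (-0.022) = +0.256960
Convexity effect: ½·C·(Δy)² = 0.5 × 191.15 × (-0.022)² = +0.0462583
ΔP/P ≈ +0.256960 + 0.0462583 = +0.3032183
New price ≈ 123.91 × (1 + 0.3032183) = 161.481779553.

R$161.48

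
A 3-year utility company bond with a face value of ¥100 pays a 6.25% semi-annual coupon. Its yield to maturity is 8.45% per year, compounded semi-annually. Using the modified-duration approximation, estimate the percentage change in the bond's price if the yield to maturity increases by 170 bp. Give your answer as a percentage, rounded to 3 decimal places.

-4.525%

Periodic yield y = 0.04225. Modified duration first:
  t   CF        PV=CF/(1+0.04225)^t    t·PV
  1        3.125         2.9983         2.9983
  2        3.125         2.8768         5.7536
  3        3.125         2.7602         8.2805
  4        3.125         2.6483        10.5931
  5        3.125         2.5409        12.7046
  6      103.125        80.4512       482.7072
  Σ                     94.2756       523.0372
P = 94.2756; D_Mac = 5.54796 half-year periods = 2.77398 yrs; D_mod = 2.77398/(1+0.04225) = 2.66153 yrs.
ΔP/P ≈ -D_mod · Δy = -2.66153 × (+0.017) = -0.045246 = -4.5246%.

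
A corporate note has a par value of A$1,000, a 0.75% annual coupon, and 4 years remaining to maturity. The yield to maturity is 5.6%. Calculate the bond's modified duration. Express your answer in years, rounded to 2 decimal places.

Periodic yield y = 0.056. First find Macaulay duration:
  t   CF        PV=CF/(1+0.056)^t    t·PV
  1         7.50         7.1023         7.1023
  2         7.50         6.7256        13.4513
  3         7.50         6.3690        19.1069
  4     1,007.50       810.1947     3,240.7787
  Σ                    830.3916     3,280.4392
P = 830.3916; Macaulay duration = 3,280.4392 / 830.3916 = 3.95047 years.
Modified duration = D_Mac / (1 + y) = 3.95047 / 1.056 = 3.74098 years.

3.74 years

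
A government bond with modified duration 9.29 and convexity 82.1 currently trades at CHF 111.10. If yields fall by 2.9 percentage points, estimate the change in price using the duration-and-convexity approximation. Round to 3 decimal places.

Duration effect: -D_mod·Δy = -9.29 × (-0.029) = +0.269410
Convexity effect: ½·C·(Δy)² = 0.5 × 82.1 × (-0.029)² = +0.03452305
ΔP/P ≈ +0.269410 + 0.03452305 = +0.30393305
ΔP ≈ 111.10 × (+0.30393305) = +33.766961855.

+CHF 33.767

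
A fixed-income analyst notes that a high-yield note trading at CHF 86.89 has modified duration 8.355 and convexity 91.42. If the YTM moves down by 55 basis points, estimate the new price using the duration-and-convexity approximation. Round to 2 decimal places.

CHF 91.00

Duration effect: -D_mod·Δy = -8.355 × (-0.0055) = +0.0459525
Convexity effect: ½·C·(Δy)² = 0.5 × 91.42 × (-0.0055)² = +0.0013827275
ΔP/P ≈ +0.0459525 + 0.0013827275 = +0.0473352275
New price ≈ 86.89 × (1 + 0.0473352275) = 91.002957917475.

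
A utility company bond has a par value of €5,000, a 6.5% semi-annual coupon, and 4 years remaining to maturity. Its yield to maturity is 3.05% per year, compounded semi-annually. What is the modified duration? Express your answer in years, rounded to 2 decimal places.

Periodic yield y = 0.01525. First find Macaulay duration:
  t   CF        PV=CF/(1+0.01525)^t    t·PV
  1       162.50       160.0591       160.0591
  2       162.50       157.6549       315.3097
  3       162.50       155.2867       465.8602
  4       162.50       152.9542       611.8168
  5       162.50       150.6567       753.2834
  6       162.50       148.3937       890.3620
  7       162.50       146.1647     1,023.1526
  8     5,162.50     4,573.7885    36,590.3081
  Σ                  5,644.9584    40,810.1519
P = 5,644.9584; Macaulay duration = 40,810.1519 / 5,644.9584 = 7.22949 half-year periods = 3.61474 years.
Modified duration = D_Mac / (1 + y) = 3.61474 / 1.01525 = 3.56045 years.

3.56 years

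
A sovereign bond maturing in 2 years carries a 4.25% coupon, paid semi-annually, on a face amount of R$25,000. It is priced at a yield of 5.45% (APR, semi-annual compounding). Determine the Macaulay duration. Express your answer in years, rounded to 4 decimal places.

Periodic yield y = 0.02725. Discount each cash flow and weight by its period:
  t   CF        PV=CF/(1+0.02725)^t    t·PV
  1       531.25       517.1575       517.1575
  2       531.25       503.4388     1,006.8775
  3       531.25       490.0840     1,470.2519
  4    25,531.25    22,928.0689    91,712.2757
  Σ                 24,438.7491    94,706.5625
Price P = Σ PV = 24,438.7491.
Macaulay duration = Σ(t·PV) / P = 94,706.5625 / 24,438.7491 = 3.87526 half-year periods.
In years: 3.87526 / 2 = 1.93763 years.

1.9376 years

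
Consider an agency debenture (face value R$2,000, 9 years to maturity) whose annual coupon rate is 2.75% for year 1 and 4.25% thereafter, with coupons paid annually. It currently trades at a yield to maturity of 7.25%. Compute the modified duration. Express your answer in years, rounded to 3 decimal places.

7.085 years

Periodic yield y = 0.0725. First find Macaulay duration:
  t   CF        PV=CF/(1+0.0725)^t    t·PV
  1        55.00        51.2821        51.2821
  2        85.00        73.8966       147.7932
  3        85.00        68.9012       206.7037
  4        85.00        64.2436       256.9743
  5        85.00        59.9008       299.5039
  6        85.00        55.8515       335.1092
  7        85.00        52.0760       364.5322
  8        85.00        48.5557       388.4459
  9     2,085.00     1,110.5301     9,994.7713
  Σ                  1,585.2377    12,045.1156
P = 1,585.2377; Macaulay duration = 12,045.1156 / 1,585.2377 = 7.59830 years.
Modified duration = D_Mac / (1 + y) = 7.59830 / 1.0725 = 7.08466 years.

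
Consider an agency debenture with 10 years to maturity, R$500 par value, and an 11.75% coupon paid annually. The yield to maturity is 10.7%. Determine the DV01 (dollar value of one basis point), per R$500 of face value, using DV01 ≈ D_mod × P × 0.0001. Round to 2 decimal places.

Periodic yield y = 0.107.
  t   CF        PV=CF/(1+0.107)^t    t·PV
  1        58.75        53.0714        53.0714
  2        58.75        47.9416        95.8832
  3        58.75        43.3077       129.9231
  4        58.75        39.1217       156.4867
  5        58.75        35.3403       176.7013
  6        58.75        31.9244       191.5461
  7        58.75        28.8386       201.8704
  8        58.75        26.0512       208.4092
  9        58.75        23.5331       211.7980
  10      558.75       202.1815     2,021.8146
  Σ                    531.3113     3,447.5039
P = 531.3113; D_Mac = 6.48867 yrs; D_mod = 5.86149 yrs.
DV01 ≈ 5.86149 × 531.3113 × 0.0001 = 0.311428.

R$0.31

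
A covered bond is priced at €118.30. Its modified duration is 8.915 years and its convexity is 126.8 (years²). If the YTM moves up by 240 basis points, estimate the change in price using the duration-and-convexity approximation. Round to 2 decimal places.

Duration effect: -D_mod·Δy = -8.915 × (+0.024) = -0.213960
Convexity effect: ½·C·(Δy)² = 0.5 × 126.8 × (0.024)² = +0.0365184
ΔP/P ≈ -0.213960 + 0.0365184 = -0.1774416
ΔP ≈ 118.30 × (-0.1774416) = -20.99134128.

-€20.99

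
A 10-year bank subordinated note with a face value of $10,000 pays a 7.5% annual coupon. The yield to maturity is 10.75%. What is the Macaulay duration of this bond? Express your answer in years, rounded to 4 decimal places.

7.0515 years

Periodic yield y = 0.1075. Discount each cash flow and weight by its year:
  t   CF        PV=CF/(1+0.1075)^t    t·PV
  1       750.00       677.2009       677.2009
  2       750.00       611.4681     1,222.9362
  3       750.00       552.1157     1,656.3470
  4       750.00       498.5243     1,994.0972
  5       750.00       450.1348     2,250.6740
  6       750.00       406.4423     2,438.6535
  7       750.00       366.9908     2,568.9353
  8       750.00       331.3686     2,650.9490
  9       750.00       299.2042     2,692.8376
  10   10,750.00     3,872.3189    38,723.1889
  Σ                  8,065.7684    56,875.8195
Price P = Σ PV = 8,065.7684.
Macaulay duration = Σ(t·PV) / P = 56,875.8195 / 8,065.7684 = 7.05151 years.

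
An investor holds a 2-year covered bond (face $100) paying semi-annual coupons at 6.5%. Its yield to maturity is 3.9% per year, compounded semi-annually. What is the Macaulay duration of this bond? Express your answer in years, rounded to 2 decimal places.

1.91 years

Periodic yield y = 0.0195. Discount each cash flow and weight by its period:
  t   CF        PV=CF/(1+0.0195)^t    t·PV
  1         3.25         3.1878         3.1878
  2         3.25         3.1269         6.2537
  3         3.25         3.0671         9.2012
  4       103.25        95.5743       382.2972
  Σ                    104.9561       400.9399
Price P = Σ PV = 104.9561.
Macaulay duration = Σ(t·PV) / P = 400.9399 / 104.9561 = 3.82007 half-year periods.
In years: 3.82007 / 2 = 1.91004 years.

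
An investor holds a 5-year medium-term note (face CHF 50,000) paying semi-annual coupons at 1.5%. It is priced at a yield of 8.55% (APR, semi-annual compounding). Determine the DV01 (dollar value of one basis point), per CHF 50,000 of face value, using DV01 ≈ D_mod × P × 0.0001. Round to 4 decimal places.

CHF 16.5163

Periodic yield y = 0.04275.
  t   CF        PV=CF/(1+0.04275)^t    t·PV
  1       375.00       359.6260       359.6260
  2       375.00       344.8823       689.7645
  3       375.00       330.7430       992.2290
  4       375.00       317.1834     1,268.7337
  5       375.00       304.1797     1,520.8987
  6       375.00       291.7092     1,750.2550
  7       375.00       279.7499     1,958.2490
  8       375.00       268.2809     2,146.2468
  9       375.00       257.2820     2,315.5384
  10   50,375.00    33,144.6223   331,446.2227
  Σ                 35,898.2586   344,447.7639
P = 35,898.2586; D_Mac = 9.59511 half-year periods = 4.79756 yrs; D_mod = 4.60087 yrs.
DV01 ≈ 4.60087 × 35,898.2586 × 0.0001 = 16.516316.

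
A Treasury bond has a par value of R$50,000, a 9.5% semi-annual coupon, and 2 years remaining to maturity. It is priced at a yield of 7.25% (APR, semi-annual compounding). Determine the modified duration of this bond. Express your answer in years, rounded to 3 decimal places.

Periodic yield y = 0.03625. First find Macaulay duration:
  t   CF        PV=CF/(1+0.03625)^t    t·PV
  1     2,375.00     2,291.9180     2,291.9180
  2     2,375.00     2,211.7423     4,423.4846
  3     2,375.00     2,134.3714     6,403.1141
  4    52,375.00    45,421.9591   181,687.8363
  Σ                 52,059.9907   194,806.3530
P = 52,059.9907; Macaulay duration = 194,806.3530 / 52,059.9907 = 3.74196 half-year periods = 1.87098 years.
Modified duration = D_Mac / (1 + y) = 1.87098 / 1.03625 = 1.80553 years.

1.806 years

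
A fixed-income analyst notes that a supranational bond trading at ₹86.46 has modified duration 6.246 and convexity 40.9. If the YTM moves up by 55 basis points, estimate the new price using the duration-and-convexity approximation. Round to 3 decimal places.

₹83.543

Duration effect: -D_mod·Δy = -6.246 × (+0.0055) = -0.034353
Convexity effect: ½·C·(Δy)² = 0.5 × 40.9 × (0.0055)² = +0.0006186125
ΔP/P ≈ -0.034353 + 0.0006186125 = -0.0337343875
New price ≈ 86.46 × (1 - 0.0337343875) = 83.54332485675.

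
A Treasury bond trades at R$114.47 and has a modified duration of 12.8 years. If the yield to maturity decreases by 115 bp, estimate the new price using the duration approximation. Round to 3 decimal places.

R$131.320

Duration approximation: ΔP/P ≈ -D_mod · Δy = -12.8 × (-0.0115) = +0.147200.
New price ≈ 114.47 × (1 + 0.147200) = 131.319984.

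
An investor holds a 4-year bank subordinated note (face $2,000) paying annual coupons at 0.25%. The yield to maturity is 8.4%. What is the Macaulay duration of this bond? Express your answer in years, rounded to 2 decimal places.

3.98 years

Periodic yield y = 0.084. Discount each cash flow and weight by its year:
  t   CF        PV=CF/(1+0.084)^t    t·PV
  1         5.00         4.6125         4.6125
  2         5.00         4.2551         8.5102
  3         5.00         3.9254        11.7762
  4     2,005.00     1,452.1024     5,808.4097
  Σ                  1,464.8955     5,833.3086
Price P = Σ PV = 1,464.8955.
Macaulay duration = Σ(t·PV) / P = 5,833.3086 / 1,464.8955 = 3.98206 years.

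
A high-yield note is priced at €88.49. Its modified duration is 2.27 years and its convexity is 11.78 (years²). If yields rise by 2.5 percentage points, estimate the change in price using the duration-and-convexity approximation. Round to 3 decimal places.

Duration effect: -D_mod·Δy = -2.27 × (+0.025) = -0.056750
Convexity effect: ½·C·(Δy)² = 0.5 × 11.78 × (0.025)² = +0.00368125
ΔP/P ≈ -0.056750 + 0.00368125 = -0.05306875
ΔP ≈ 88.49 × (-0.05306875) = -4.6960536875.

-€4.696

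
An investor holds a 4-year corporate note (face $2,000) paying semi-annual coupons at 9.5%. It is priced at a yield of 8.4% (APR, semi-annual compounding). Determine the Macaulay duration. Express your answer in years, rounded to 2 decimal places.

Periodic yield y = 0.042. Discount each cash flow and weight by its period:
  t   CF        PV=CF/(1+0.042)^t    t·PV
  1        95.00        91.1708        91.1708
  2        95.00        87.4960       174.9920
  3        95.00        83.9693       251.9079
  4        95.00        80.5847       322.3389
  5        95.00        77.3366       386.6829
  6        95.00        74.2194       445.3162
  7        95.00        71.2278       498.5946
  8     2,095.00     1,507.4478    12,059.5822
  Σ                  2,073.4524    14,230.5856
Price P = Σ PV = 2,073.4524.
Macaulay duration = Σ(t·PV) / P = 14,230.5856 / 2,073.4524 = 6.86323 half-year periods.
In years: 6.86323 / 2 = 3.43162 years.

3.43 years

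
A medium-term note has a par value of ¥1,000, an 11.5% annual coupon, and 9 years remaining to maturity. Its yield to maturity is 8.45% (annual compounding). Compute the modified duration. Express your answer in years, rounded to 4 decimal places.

Periodic yield y = 0.0845. First find Macaulay duration:
  t   CF        PV=CF/(1+0.0845)^t    t·PV
  1       115.00       106.0396       106.0396
  2       115.00        97.7775       195.5549
  3       115.00        90.1590       270.4771
  4       115.00        83.1342       332.5367
  5       115.00        76.6567       383.2834
  6       115.00        70.6839       424.1034
  7       115.00        65.1765       456.2354
  8       115.00        60.0982       480.7855
  9     1,115.00       537.2901     4,835.6111
  Σ                  1,187.0157     7,484.6272
P = 1,187.0157; Macaulay duration = 7,484.6272 / 1,187.0157 = 6.30542 years.
Modified duration = D_Mac / (1 + y) = 6.30542 / 1.0845 = 5.81412 years.

5.8141 years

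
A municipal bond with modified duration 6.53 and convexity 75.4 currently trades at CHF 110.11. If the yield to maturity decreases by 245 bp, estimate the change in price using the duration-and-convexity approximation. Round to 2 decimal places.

+CHF 20.11

Duration effect: -D_mod·Δy = -6.53 × (-0.0245) = +0.159985
Convexity effect: ½·C·(Δy)² = 0.5 × 75.4 × (-0.0245)² = +0.022629425
ΔP/P ≈ +0.159985 + 0.022629425 = +0.182614425
ΔP ≈ 110.11 × (+0.182614425) = +20.10767433675.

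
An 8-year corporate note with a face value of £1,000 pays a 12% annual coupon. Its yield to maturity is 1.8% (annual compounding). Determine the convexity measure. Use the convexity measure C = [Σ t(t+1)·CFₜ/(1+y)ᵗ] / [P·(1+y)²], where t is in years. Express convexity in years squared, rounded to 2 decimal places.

With y = 0.018:
  t   CF        PV=CF/(1+0.018)^t    t·PV        t(t+1)·PV
  1       120.00       117.8782       117.8782         235.7564
  2       120.00       115.7939       231.5878         694.7634
  3       120.00       113.7465       341.2394       1,364.9576
  4       120.00       111.7352       446.9409       2,234.7046
  5       120.00       109.7596       548.7978       3,292.7868
  6       120.00       107.8188       646.9129       4,528.3905
  7       120.00       105.9124       741.3868       5,931.0943
  8     1,120.00       971.0370     7,768.2964      69,914.6673
  Σ                  1,753.6816    10,843.0402      88,197.1208
P = 1,753.6816.
Convexity = Σ t(t+1)·PV / [P·(1+y)²] = 88,197.1208 / (1,753.6816 × 1.036324) = 48.52976.

48.53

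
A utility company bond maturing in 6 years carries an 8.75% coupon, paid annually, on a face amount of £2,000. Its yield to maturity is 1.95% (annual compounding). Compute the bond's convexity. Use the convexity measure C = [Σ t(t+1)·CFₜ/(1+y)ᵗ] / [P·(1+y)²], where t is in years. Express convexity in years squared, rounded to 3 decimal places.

32.277

With y = 0.0195:
  t   CF        PV=CF/(1+0.0195)^t    t·PV        t(t+1)·PV
  1       175.00       171.6528       171.6528         343.3055
  2       175.00       168.3696       336.7391       1,010.2174
  3       175.00       165.1492       495.4475       1,981.7899
  4       175.00       161.9903       647.9614       3,239.8069
  5       175.00       158.8920       794.4598       4,766.7585
  6     2,175.00     1,937.0279    11,622.1675      81,355.1726
  Σ                  2,763.0817    14,068.4280      92,697.0509
P = 2,763.0817.
Convexity = Σ t(t+1)·PV / [P·(1+y)²] = 92,697.0509 / (2,763.0817 × 1.039380) = 32.27734.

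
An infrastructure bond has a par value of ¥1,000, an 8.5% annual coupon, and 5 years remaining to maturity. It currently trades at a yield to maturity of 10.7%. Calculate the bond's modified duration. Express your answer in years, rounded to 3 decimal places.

3.831 years

Periodic yield y = 0.107. First find Macaulay duration:
  t   CF        PV=CF/(1+0.107)^t    t·PV
  1        85.00        76.7841        76.7841
  2        85.00        69.3623       138.7247
  3        85.00        62.6579       187.9738
  4        85.00        56.6016       226.4063
  5     1,085.00       652.6670     3,263.3348
  Σ                    918.0729     3,893.2237
P = 918.0729; Macaulay duration = 3,893.2237 / 918.0729 = 4.24065 years.
Modified duration = D_Mac / (1 + y) = 4.24065 / 1.107 = 3.83076 years.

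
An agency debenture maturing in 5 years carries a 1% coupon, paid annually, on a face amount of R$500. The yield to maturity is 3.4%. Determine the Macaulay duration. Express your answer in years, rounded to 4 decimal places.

4.8950 years

Periodic yield y = 0.034. Discount each cash flow and weight by its year:
  t   CF        PV=CF/(1+0.034)^t    t·PV
  1         5.00         4.8356         4.8356
  2         5.00         4.6766         9.3532
  3         5.00         4.5228        13.5684
  4         5.00         4.3741        17.4964
  5       505.00       427.2565     2,136.2825
  Σ                    445.6656     2,181.5361
Price P = Σ PV = 445.6656.
Macaulay duration = Σ(t·PV) / P = 2,181.5361 / 445.6656 = 4.89501 years.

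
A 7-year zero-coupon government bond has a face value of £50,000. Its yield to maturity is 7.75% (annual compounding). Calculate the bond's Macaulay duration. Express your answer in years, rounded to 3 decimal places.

A zero-coupon bond has a single cash flow at maturity, so its Macaulay duration equals its maturity: 7 years.

7.000 years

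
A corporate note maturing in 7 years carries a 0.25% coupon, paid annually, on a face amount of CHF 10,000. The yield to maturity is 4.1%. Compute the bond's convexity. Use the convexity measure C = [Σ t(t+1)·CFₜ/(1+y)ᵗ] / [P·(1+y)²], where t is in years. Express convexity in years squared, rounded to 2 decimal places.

With y = 0.041:
  t   CF        PV=CF/(1+0.041)^t    t·PV        t(t+1)·PV
  1        25.00        24.0154        24.0154          48.0307
  2        25.00        23.0695        46.1390         138.4171
  3        25.00        22.1609        66.4828         265.9311
  4        25.00        21.2881        85.1524         425.7622
  5        25.00        20.4497       102.2484         613.4902
  6        25.00        19.6443       117.8655         825.0588
  7    10,025.00     7,567.0965    52,969.6758     423,757.4063
  Σ                  7,697.7244    53,411.5793     426,074.0964
P = 7,697.7244.
Convexity = Σ t(t+1)·PV / [P·(1+y)²] = 426,074.0964 / (7,697.7244 × 1.083681) = 51.07652.

51.08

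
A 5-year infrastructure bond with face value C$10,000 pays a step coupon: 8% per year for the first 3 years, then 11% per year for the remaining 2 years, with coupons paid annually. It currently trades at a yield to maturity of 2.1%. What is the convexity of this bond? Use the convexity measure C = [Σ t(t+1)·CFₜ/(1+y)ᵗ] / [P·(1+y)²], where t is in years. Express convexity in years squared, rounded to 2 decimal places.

With y = 0.021:
  t   CF        PV=CF/(1+0.021)^t    t·PV        t(t+1)·PV
  1       800.00       783.5455       783.5455       1,567.0911
  2       800.00       767.4295     1,534.8590       4,604.5771
  3       800.00       751.6450     2,254.9349       9,019.7397
  4     1,100.00     1,012.2545     4,049.0180      20,245.0900
  5    11,100.00    10,004.4742    50,022.3710     300,134.2258
  Σ                 13,319.3487    58,644.7285     335,570.7239
P = 13,319.3487.
Convexity = Σ t(t+1)·PV / [P·(1+y)²] = 335,570.7239 / (13,319.3487 × 1.042441) = 24.16849.

24.17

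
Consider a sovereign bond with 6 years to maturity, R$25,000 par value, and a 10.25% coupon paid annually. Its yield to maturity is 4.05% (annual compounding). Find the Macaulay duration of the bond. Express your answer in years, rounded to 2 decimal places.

Periodic yield y = 0.0405. Discount each cash flow and weight by its year:
  t   CF        PV=CF/(1+0.0405)^t    t·PV
  1     2,562.50     2,462.7583     2,462.7583
  2     2,562.50     2,366.8989     4,733.7978
  3     2,562.50     2,274.7707     6,824.3120
  4     2,562.50     2,186.2284     8,744.9137
  5     2,562.50     2,101.1326    10,505.6628
  6    27,562.50    21,720.3140   130,321.8841
  Σ                 33,112.1028   163,593.3286
Price P = Σ PV = 33,112.1028.
Macaulay duration = Σ(t·PV) / P = 163,593.3286 / 33,112.1028 = 4.94059 years.

4.94 years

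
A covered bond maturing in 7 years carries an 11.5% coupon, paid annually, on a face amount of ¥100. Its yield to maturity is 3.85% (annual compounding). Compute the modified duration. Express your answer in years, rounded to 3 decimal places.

5.300 years

Periodic yield y = 0.0385. First find Macaulay duration:
  t   CF        PV=CF/(1+0.0385)^t    t·PV
  1        11.50        11.0737        11.0737
  2        11.50        10.6631        21.3263
  3        11.50        10.2678        30.8035
  4        11.50         9.8872        39.5487
  5        11.50         9.5206        47.6031
  6        11.50         9.1677        55.0060
  7       111.50        85.5912       599.1387
  Σ                    146.1713       804.4999
P = 146.1713; Macaulay duration = 804.4999 / 146.1713 = 5.50381 years.
Modified duration = D_Mac / (1 + y) = 5.50381 / 1.0385 = 5.29977 years.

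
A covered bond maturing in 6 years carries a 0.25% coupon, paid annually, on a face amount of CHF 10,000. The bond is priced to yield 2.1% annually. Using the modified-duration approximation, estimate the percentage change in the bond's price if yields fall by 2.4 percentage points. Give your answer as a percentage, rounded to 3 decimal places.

+14.010%

Periodic yield y = 0.021. Modified duration first:
  t   CF        PV=CF/(1+0.021)^t    t·PV
  1        25.00        24.4858        24.4858
  2        25.00        23.9822        47.9643
  3        25.00        23.4889        70.4667
  4        25.00        23.0058        92.0231
  5        25.00        22.5326       112.6630
  6    10,025.00     8,849.7281    53,098.3687
  Σ                  8,967.2234    53,445.9717
P = 8,967.2234; D_Mac = 5.96015 yrs; D_mod = 5.96015/(1+0.021) = 5.83756 yrs.
ΔP/P ≈ -D_mod · Δy = -5.83756 × (-0.024) = +0.140101 = +14.0101%.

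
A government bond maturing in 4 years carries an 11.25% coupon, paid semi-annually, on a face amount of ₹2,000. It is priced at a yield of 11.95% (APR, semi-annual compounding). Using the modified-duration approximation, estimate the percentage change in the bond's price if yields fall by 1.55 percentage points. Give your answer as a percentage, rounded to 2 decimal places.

+4.86%

Periodic yield y = 0.05975. Modified duration first:
  t   CF        PV=CF/(1+0.05975)^t    t·PV
  1       112.50       106.1571       106.1571
  2       112.50       100.1718       200.3437
  3       112.50        94.5240       283.5721
  4       112.50        89.1947       356.7786
  5       112.50        84.1657       420.8287
  6       112.50        79.4204       476.5223
  7       112.50        74.9426       524.5979
  8     2,112.50     1,327.9121    10,623.2965
  Σ                  1,956.4884    12,992.0970
P = 1,956.4884; D_Mac = 6.64052 half-year periods = 3.32026 yrs; D_mod = 3.32026/(1+0.05975) = 3.13306 yrs.
ΔP/P ≈ -D_mod · Δy = -3.13306 × (-0.0155) = +0.048562 = +4.8562%.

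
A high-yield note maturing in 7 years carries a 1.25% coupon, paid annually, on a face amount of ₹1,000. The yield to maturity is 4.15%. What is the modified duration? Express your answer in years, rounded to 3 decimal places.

Periodic yield y = 0.0415. First find Macaulay duration:
  t   CF        PV=CF/(1+0.0415)^t    t·PV
  1        12.50        12.0019        12.0019
  2        12.50        11.5237        23.0474
  3        12.50        11.0645        33.1935
  4        12.50        10.6236        42.4945
  5        12.50        10.2003        51.0016
  6        12.50         9.7939        58.7632
  7     1,012.50       761.6933     5,331.8528
  Σ                    826.9012     5,552.3550
P = 826.9012; Macaulay duration = 5,552.3550 / 826.9012 = 6.71465 years.
Modified duration = D_Mac / (1 + y) = 6.71465 / 1.0415 = 6.44710 years.

6.447 years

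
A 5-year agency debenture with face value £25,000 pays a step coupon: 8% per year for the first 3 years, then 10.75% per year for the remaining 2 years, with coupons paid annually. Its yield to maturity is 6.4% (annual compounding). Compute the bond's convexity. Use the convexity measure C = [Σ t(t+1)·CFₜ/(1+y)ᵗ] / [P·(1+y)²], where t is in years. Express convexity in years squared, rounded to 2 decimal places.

21.85

With y = 0.064:
  t   CF        PV=CF/(1+0.064)^t    t·PV        t(t+1)·PV
  1     2,000.00     1,879.6992     1,879.6992       3,759.3985
  2     2,000.00     1,766.6346     3,533.2693      10,599.8078
  3     2,000.00     1,660.3709     4,981.1127      19,924.4507
  4     2,687.50     2,096.9205     8,387.6819      41,938.4096
  5    27,687.50    20,303.7194   101,518.5972     609,111.5834
  Σ                 27,707.3447   120,300.3603     685,333.6500
P = 27,707.3447.
Convexity = Σ t(t+1)·PV / [P·(1+y)²] = 685,333.6500 / (27,707.3447 × 1.132096) = 21.84861.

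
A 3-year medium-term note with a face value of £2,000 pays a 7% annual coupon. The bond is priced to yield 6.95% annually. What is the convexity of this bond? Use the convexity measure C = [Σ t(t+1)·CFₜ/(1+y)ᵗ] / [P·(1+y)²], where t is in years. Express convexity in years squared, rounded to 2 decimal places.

With y = 0.0695:
  t   CF        PV=CF/(1+0.0695)^t    t·PV        t(t+1)·PV
  1       140.00       130.9023       130.9023         261.8046
  2       140.00       122.3958       244.7916         734.3747
  3     2,140.00     1,749.3286     5,247.9859      20,991.9437
  Σ                  2,002.6267     5,623.6798      21,988.1230
P = 2,002.6267.
Convexity = Σ t(t+1)·PV / [P·(1+y)²] = 21,988.1230 / (2,002.6267 × 1.143830) = 9.59901.

9.60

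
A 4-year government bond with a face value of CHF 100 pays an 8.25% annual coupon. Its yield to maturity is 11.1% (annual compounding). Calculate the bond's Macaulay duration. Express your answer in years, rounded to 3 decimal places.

3.543 years

Periodic yield y = 0.111. Discount each cash flow and weight by its year:
  t   CF        PV=CF/(1+0.111)^t    t·PV
  1         8.25         7.4257         7.4257
  2         8.25         6.6838        13.3677
  3         8.25         6.0161        18.0482
  4       108.25        71.0512       284.2050
  Σ                     91.1769       323.0465
Price P = Σ PV = 91.1769.
Macaulay duration = Σ(t·PV) / P = 323.0465 / 91.1769 = 3.54308 years.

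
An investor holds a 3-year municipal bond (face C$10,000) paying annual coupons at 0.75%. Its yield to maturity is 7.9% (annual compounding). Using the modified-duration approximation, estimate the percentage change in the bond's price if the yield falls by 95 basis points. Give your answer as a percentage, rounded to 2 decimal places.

Periodic yield y = 0.079. Modified duration first:
  t   CF        PV=CF/(1+0.079)^t    t·PV
  1        75.00        69.5088        69.5088
  2        75.00        64.4197       128.8393
  3    10,075.00     8,020.1173    24,060.3519
  Σ                  8,154.0458    24,258.7000
P = 8,154.0458; D_Mac = 2.97505 yrs; D_mod = 2.97505/(1+0.079) = 2.75723 yrs.
ΔP/P ≈ -D_mod · Δy = -2.75723 × (-0.0095) = +0.026194 = +2.6194%.

+2.62%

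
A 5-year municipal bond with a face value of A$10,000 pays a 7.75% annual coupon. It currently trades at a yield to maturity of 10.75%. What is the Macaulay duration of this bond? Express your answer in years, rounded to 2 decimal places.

4.29 years

Periodic yield y = 0.1075. Discount each cash flow and weight by its year:
  t   CF        PV=CF/(1+0.1075)^t    t·PV
  1       775.00       699.7743       699.7743
  2       775.00       631.8504     1,263.7007
  3       775.00       570.5195     1,711.5585
  4       775.00       515.1418     2,060.5671
  5    10,775.00     6,466.9366    32,334.6831
  Σ                  8,884.2225    38,070.2836
Price P = Σ PV = 8,884.2225.
Macaulay duration = Σ(t·PV) / P = 38,070.2836 / 8,884.2225 = 4.28516 years.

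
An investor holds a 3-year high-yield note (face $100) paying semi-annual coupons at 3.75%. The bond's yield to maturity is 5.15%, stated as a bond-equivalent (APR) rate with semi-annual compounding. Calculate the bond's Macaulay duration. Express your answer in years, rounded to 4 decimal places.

Periodic yield y = 0.02575. Discount each cash flow and weight by its period:
  t   CF        PV=CF/(1+0.02575)^t    t·PV
  1        1.875         1.8279         1.8279
  2        1.875         1.7820         3.5641
  3        1.875         1.7373         5.2119
  4        1.875         1.6937         6.7748
  5        1.875         1.6512         8.2559
  6      101.875        87.4618       524.7709
  Σ                     96.1540       550.4055
Price P = Σ PV = 96.1540.
Macaulay duration = Σ(t·PV) / P = 550.4055 / 96.1540 = 5.72421 half-year periods.
In years: 5.72421 / 2 = 2.86210 years.

2.8621 years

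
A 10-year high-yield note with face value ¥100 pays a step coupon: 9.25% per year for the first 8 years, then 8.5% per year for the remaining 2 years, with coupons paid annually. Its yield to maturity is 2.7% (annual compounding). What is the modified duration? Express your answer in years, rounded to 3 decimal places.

Periodic yield y = 0.027. First find Macaulay duration:
  t   CF        PV=CF/(1+0.027)^t    t·PV
  1         9.25         9.0068         9.0068
  2         9.25         8.7700        17.5401
  3         9.25         8.5395        25.6184
  4         9.25         8.3150        33.2598
  5         9.25         8.0964        40.4818
  6         9.25         7.8835        47.3010
  7         9.25         7.6762        53.7337
  8         9.25         7.4744        59.7955
  9         8.50         6.6878        60.1904
  10      108.50        83.1238       831.2378
  Σ                    155.5734     1,178.1653
P = 155.5734; Macaulay duration = 1,178.1653 / 155.5734 = 7.57305 years.
Modified duration = D_Mac / (1 + y) = 7.57305 / 1.027 = 7.37395 years.

7.374 years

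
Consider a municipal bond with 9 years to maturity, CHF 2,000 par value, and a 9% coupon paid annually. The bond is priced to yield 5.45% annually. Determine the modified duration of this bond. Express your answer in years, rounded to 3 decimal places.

6.460 years

Periodic yield y = 0.0545. First find Macaulay duration:
  t   CF        PV=CF/(1+0.0545)^t    t·PV
  1       180.00       170.6970       170.6970
  2       180.00       161.8748       323.7497
  3       180.00       153.5086       460.5258
  4       180.00       145.5748       582.2992
  5       180.00       138.0510       690.2550
  6       180.00       130.9161       785.4965
  7       180.00       124.1499       869.0494
  8       180.00       117.7334       941.8675
  9     2,180.00     1,352.1885    12,169.6965
  Σ                  2,494.6942    16,993.6366
P = 2,494.6942; Macaulay duration = 16,993.6366 / 2,494.6942 = 6.81191 years.
Modified duration = D_Mac / (1 + y) = 6.81191 / 1.0545 = 6.45985 years.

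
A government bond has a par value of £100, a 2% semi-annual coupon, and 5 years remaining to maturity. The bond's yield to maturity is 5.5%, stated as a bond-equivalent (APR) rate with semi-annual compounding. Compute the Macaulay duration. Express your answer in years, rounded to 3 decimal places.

4.760 years

Periodic yield y = 0.0275. Discount each cash flow and weight by its period:
  t   CF        PV=CF/(1+0.0275)^t    t·PV
  1         1.00         0.9732         0.9732
  2         1.00         0.9472         1.8944
  3         1.00         0.9218         2.7655
  4         1.00         0.8972         3.5887
  5         1.00         0.8732         4.3658
  6         1.00         0.8498         5.0987
  7         1.00         0.8270         5.7893
  8         1.00         0.8049         6.4393
  9         1.00         0.7834         7.0503
  10      101.00        77.0022       770.0219
  Σ                     84.8799       807.9870
Price P = Σ PV = 84.8799.
Macaulay duration = Σ(t·PV) / P = 807.9870 / 84.8799 = 9.51918 half-year periods.
In years: 9.51918 / 2 = 4.75959 years.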